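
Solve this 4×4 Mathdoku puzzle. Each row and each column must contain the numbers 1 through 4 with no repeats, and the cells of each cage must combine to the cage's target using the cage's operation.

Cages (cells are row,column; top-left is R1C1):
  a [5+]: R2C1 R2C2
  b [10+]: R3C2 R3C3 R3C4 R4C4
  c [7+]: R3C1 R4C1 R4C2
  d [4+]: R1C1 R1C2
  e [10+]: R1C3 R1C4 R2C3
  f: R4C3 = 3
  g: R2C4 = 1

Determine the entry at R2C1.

3

Cage g is a single given cell, so R2C4 = 1.
Cage f is a single given cell, which forces R4C3 = 3.
Cage e has sum 10, leaving R1C3 = 2.
The 3 cells of cage e must have sum 10, so R1C4 = 4.
3 is placed in column 3; hence R2C3 = 4.
Column 3 now contains 4; hence R3C3 = 1.
4 is placed in column 4, so R4C4 = 2.
Cage c needs sum 7, which forces R3C1 = 2.
Cage b needs sum 10, so R3C2 = 4.
2 is placed in column 4; hence R3C4 = 3.
Column 2 already has 4, which forces R4C2 = 1.
Cage d needs two cells with sum 4, leaving R1C1 = 1.
1 is placed in column 2; hence R1C2 = 3.
Column 1 now contains 2, which forces R2C1 = 3.
The two cells of cage a must have sum 5, which forces R2C2 = 2.
Row 4 already has 1, leaving R4C1 = 4.
Filled in: 1 3 2 4 / 3 2 4 1 / 2 4 1 3 / 4 1 3 2.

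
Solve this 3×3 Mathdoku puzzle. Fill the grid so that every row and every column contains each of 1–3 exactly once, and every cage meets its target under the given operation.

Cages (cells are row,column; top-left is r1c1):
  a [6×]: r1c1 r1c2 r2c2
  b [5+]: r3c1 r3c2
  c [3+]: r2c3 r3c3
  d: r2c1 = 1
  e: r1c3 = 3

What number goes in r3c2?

2

Cage e is a single given cell; hence r1c3 = 3.
D is a freebie, which forces r2c1 = 1.
Row 2 now contains 1, which forces r2c3 = 2.
2 is placed in column 3, so r3c3 = 1.
Column 1 already has 1, so r1c1 = 2.
Cage a has product 6; hence r1c2 = 1.
Row 2 already has 2, so r2c2 = 3.
Column 1 now contains 2, leaving r3c1 = 3.
Column 2 now contains 3; hence r3c2 = 2.
The full grid is 2 1 3 / 1 3 2 / 3 2 1.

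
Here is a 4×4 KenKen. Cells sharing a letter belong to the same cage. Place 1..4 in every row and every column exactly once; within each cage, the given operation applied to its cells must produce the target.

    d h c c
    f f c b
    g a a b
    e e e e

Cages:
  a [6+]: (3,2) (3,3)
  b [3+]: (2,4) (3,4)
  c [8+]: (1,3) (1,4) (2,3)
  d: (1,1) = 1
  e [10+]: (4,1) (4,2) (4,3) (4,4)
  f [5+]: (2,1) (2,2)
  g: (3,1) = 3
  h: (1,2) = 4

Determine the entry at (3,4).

Cage d is a single given cell; hence (1,1) = 1.
H is a freebie, leaving (1,2) = 4.
Cage g is a single given cell, so (3,1) = 3.
Column 2 now contains 4; hence (3,2) = 2.
2 is placed in row 3, which forces (3,3) = 4.
2 is placed in row 3, leaving (3,4) = 1.
Cage c needs sum 8; hence (1,3) = 2.
Cage c needs sum 8; hence (1,4) = 3.
The 3 cells of cage c must have sum 8; hence (2,3) = 3.
1 is placed in column 4, so (2,4) = 2.
Column 3 now contains 3; hence (4,3) = 1.
2 is placed in column 4, which forces (4,4) = 4.
Row 2 already has 2, so (2,1) = 4.
Row 2 already has 3, so (2,2) = 1.
Row 4 now contains 4, leaving (4,1) = 2.
1 is placed in row 4, which forces (4,2) = 3.
Filled in: 1 4 2 3 / 4 1 3 2 / 3 2 4 1 / 2 3 1 4.

1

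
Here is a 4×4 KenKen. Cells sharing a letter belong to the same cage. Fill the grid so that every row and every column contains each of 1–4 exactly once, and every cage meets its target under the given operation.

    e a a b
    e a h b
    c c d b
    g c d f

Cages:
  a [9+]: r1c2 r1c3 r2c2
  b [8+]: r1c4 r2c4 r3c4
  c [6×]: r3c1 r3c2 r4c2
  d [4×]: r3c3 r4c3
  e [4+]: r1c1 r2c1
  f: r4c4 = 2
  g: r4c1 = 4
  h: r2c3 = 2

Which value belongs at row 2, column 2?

Cage h is given, leaving r2c3 = 2.
Cage g is given; hence r4c1 = 4.
4 is placed in row 4, leaving r4c3 = 1.
Cage f is a single given cell; hence r4c4 = 2.
Column 3 already has 1, leaving r3c3 = 4.
2 is placed in row 4, which forces r4c2 = 3.
Cage a has sum 9; hence r1c2 = 2.
Column 3 now contains 4, so r1c3 = 3.
3 is placed in column 2, leaving r2c2 = 4.
Column 2 now contains 2, which forces r3c2 = 1.
1 is placed in row 3; hence r3c4 = 3.
Row 1 now contains 3, which forces r1c1 = 1.
Cage b needs sum 8, leaving r1c4 = 4.
Cage e needs two cells with sum 4; hence r2c1 = 3.
Column 4 now contains 3, leaving r2c4 = 1.
1 is placed in row 3, leaving r3c1 = 2.
Completed grid: 1 2 3 4 / 3 4 2 1 / 2 1 4 3 / 4 3 1 2.

4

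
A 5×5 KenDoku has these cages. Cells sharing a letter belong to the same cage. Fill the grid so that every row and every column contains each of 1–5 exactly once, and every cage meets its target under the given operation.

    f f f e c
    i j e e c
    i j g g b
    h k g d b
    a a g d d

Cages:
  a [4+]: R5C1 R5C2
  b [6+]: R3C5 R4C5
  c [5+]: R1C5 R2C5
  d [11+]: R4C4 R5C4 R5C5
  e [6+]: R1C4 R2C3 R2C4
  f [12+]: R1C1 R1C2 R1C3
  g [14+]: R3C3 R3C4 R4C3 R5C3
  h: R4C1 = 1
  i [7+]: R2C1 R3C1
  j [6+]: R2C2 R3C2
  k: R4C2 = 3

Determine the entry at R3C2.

Cage h is a single given cell; hence R4C1 = 1.
Cage k is a single given cell; hence R4C2 = 3.
Column 1 now contains 1, so R5C1 = 3.
3 is placed in column 2, leaving R5C2 = 1.
Cage f needs sum 12, so R1C3 = 3.
In row 2, 5 can only go at R2C1, so R2C1 = 5.
Column 1 already has 5, so R1C1 = 4.
Cage f has sum 12, which forces R1C2 = 5.
Column 1 already has 5, so R3C1 = 2.
Row 3 now contains 2, which forces R3C2 = 4.
Row 3 now contains 4, leaving R3C4 = 3.
Row 3 now contains 4; hence R3C5 = 1.
The 3 cells of cage e must have sum 6, so R1C4 = 1.
1 is placed in column 5, leaving R1C5 = 2.
4 is placed in column 2; hence R2C2 = 2.
Cage e needs sum 6, which forces R2C3 = 1.
3 is placed in column 4; hence R2C4 = 4.
Cage c's pair has sum 5, which forces R2C5 = 3.
Row 3 now contains 1, so R3C3 = 5.
Cage b's pair has sum 6, leaving R4C5 = 5.
5 is placed in column 5, which forces R5C5 = 4.
The 4 cells of cage g must have sum 14; hence R4C3 = 4.
Row 4 now contains 5; hence R4C4 = 2.
Row 5 already has 4, which forces R5C3 = 2.
Cage d needs sum 11; hence R5C4 = 5.
Completed grid: 4 5 3 1 2 / 5 2 1 4 3 / 2 4 5 3 1 / 1 3 4 2 5 / 3 1 2 5 4.

4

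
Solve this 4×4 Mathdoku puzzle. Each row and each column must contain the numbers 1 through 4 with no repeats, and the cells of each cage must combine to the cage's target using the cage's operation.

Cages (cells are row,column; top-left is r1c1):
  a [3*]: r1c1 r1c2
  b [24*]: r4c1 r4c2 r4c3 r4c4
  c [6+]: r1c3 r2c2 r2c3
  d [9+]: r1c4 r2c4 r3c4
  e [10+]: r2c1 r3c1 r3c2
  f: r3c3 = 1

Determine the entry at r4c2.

Cage f is a single given cell, so r3c3 = 1.
The 3 cells of cage c must have sum 6, leaving r2c2 = 1.
Cage a needs two cells with product 3; hence r1c1 = 1.
Column 2 now contains 1, leaving r1c2 = 3.
Row 1 now contains 3, leaving r1c3 = 2.
Row 1 now contains 2; hence r1c4 = 4.
Column 3 already has 2; hence r2c3 = 3.
3 is placed in row 2, so r2c4 = 2.
3 is placed in column 2, which forces r3c2 = 4.
Column 4 now contains 2, which forces r3c4 = 3.
4 is placed in column 2, which forces r4c2 = 2.
Column 3 now contains 3, so r4c3 = 4.
Column 4 already has 3; hence r4c4 = 1.
3 is placed in row 2, which forces r2c1 = 4.
Row 3 now contains 4, which forces r3c1 = 2.
4 is placed in row 4, so r4c1 = 3.
The full grid is 1 3 2 4 / 4 1 3 2 / 2 4 1 3 / 3 2 4 1.

2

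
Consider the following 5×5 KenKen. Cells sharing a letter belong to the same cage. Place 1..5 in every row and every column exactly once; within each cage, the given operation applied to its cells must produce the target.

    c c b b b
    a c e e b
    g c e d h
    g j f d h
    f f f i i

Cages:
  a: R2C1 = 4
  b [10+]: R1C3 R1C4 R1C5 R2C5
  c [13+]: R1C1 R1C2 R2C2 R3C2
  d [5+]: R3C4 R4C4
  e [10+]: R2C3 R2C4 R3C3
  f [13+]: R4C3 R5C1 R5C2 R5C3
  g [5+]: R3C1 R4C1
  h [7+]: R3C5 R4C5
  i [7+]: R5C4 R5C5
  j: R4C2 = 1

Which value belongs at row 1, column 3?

4

A is a freebie; hence R2C1 = 4.
Cage j is a single given cell, so R4C2 = 1.
In row 3, 1 can only go at R3C4, so R3C4 = 1.
Cage d needs two cells with sum 5, leaving R4C4 = 4.
The only place for 5 in column 1 is R5C1.
The two cells of cage i must have sum 7; hence R5C4 = 3.
The two cells of cage i must have sum 7; hence R5C5 = 4.
Cage f needs sum 13, leaving R4C3 = 5.
Row 4 already has 5, leaving R4C5 = 2.
Row 5 now contains 4, which forces R5C2 = 2.
Cage f needs sum 13; hence R5C3 = 1.
Cage c has sum 13, leaving R1C1 = 1.
Cage b needs sum 10; hence R1C3 = 4.
Cage b has sum 10; hence R1C4 = 2.
1 is placed in row 1, leaving R1C5 = 3.
Cage e needs sum 10, which forces R2C4 = 5.
3 is placed in column 5, which forces R2C5 = 1.
The two cells of cage g must have sum 5, so R3C1 = 2.
Row 3 now contains 2, leaving R3C3 = 3.
Column 5 already has 2, which forces R3C5 = 5.
Row 4 now contains 2, which forces R4C1 = 3.
Row 1 already has 3, leaving R1C2 = 5.
Row 2 now contains 5, so R2C2 = 3.
Column 3 already has 3, so R2C3 = 2.
5 is placed in row 3; hence R3C2 = 4.
The full grid is 1 5 4 2 3 / 4 3 2 5 1 / 2 4 3 1 5 / 3 1 5 4 2 / 5 2 1 3 4.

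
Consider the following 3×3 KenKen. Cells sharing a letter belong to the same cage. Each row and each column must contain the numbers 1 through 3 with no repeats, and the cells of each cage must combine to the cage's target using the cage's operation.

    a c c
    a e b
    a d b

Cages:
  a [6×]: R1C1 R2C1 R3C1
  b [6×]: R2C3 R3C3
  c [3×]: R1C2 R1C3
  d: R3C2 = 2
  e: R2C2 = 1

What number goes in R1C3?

Cage e is a single given cell; hence R2C2 = 1.
Cage d is a single given cell, leaving R3C2 = 2.
Row 3 now contains 2, leaving R3C3 = 3.
Column 2 now contains 1, leaving R1C2 = 3.
Column 3 now contains 3; hence R1C3 = 1.
Column 3 now contains 3, leaving R2C3 = 2.
3 is placed in row 3, so R3C1 = 1.
Row 1 already has 3, which forces R1C1 = 2.
Row 2 already has 2, so R2C1 = 3.
Completed grid: 2 3 1 / 3 1 2 / 1 2 3.

1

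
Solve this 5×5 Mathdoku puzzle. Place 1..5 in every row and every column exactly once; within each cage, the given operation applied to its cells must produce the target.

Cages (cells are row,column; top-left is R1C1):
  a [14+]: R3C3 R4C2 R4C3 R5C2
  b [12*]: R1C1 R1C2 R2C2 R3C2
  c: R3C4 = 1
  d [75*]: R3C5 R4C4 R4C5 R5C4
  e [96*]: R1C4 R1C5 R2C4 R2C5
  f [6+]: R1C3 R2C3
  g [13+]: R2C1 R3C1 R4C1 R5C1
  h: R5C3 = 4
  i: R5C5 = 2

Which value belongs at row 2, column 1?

5

Cage c is given; hence R3C4 = 1.
H is a freebie, which forces R5C3 = 4.
Cage i is a single given cell; hence R5C5 = 2.
The 4 cells of cage d must have product 75, so R3C5 = 5.
Cage d has product 75; hence R4C5 = 1.
The only place for 5 in row 1 is R1C3.
Column 3 now contains 5; hence R2C3 = 1.
Cage a needs sum 14; hence R4C2 = 4.
Cage a needs sum 14, which forces R5C2 = 5.
Row 5 already has 5, so R5C4 = 3.
The 4 cells of cage b must have product 12; hence R1C1 = 2.
Cage b has product 12, so R1C2 = 1.
Row 1 now contains 2, which forces R1C4 = 4.
4 is placed in row 1; hence R1C5 = 3.
Column 4 now contains 4, leaving R2C4 = 2.
Column 5 now contains 3, which forces R2C5 = 4.
Column 4 now contains 3, which forces R4C4 = 5.
Row 5 already has 3, leaving R5C1 = 1.
Cage g has sum 13, leaving R2C1 = 5.
Row 2 already has 2, so R2C2 = 3.
Cage g needs sum 13; hence R3C1 = 4.
Cage b has product 12, so R3C2 = 2.
Row 3 now contains 2, which forces R3C3 = 3.
Row 4 now contains 5, leaving R4C1 = 3.
Column 3 already has 3, leaving R4C3 = 2.
The full grid is 2 1 5 4 3 / 5 3 1 2 4 / 4 2 3 1 5 / 3 4 2 5 1 / 1 5 4 3 2.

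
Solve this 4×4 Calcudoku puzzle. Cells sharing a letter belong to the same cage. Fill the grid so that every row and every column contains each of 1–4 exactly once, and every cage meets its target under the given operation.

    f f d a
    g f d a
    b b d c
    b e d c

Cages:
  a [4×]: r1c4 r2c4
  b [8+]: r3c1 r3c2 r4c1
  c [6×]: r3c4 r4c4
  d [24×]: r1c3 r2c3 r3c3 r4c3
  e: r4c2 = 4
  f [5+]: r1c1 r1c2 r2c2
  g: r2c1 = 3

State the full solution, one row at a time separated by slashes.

2 1 3 4 / 3 2 4 1 / 4 3 1 2 / 1 4 2 3

Cage g is a single given cell; hence r2c1 = 3.
E is a freebie, so r4c2 = 4.
Cage b needs sum 8, so r3c1 = 4.
The only place for 1 in row 3 is r3c3.
In row 4, 1 can only go at r4c1, so r4c1 = 1.
Column 1 now contains 1, so r1c1 = 2.
Cage f has sum 5; hence r1c2 = 1.
Row 1 already has 1, which forces r1c4 = 4.
The 3 cells of cage f must have sum 5; hence r2c2 = 2.
2 is placed in row 2, which forces r2c3 = 4.
Column 4 now contains 4, leaving r2c4 = 1.
Cage b has sum 8, so r3c2 = 3.
3 is placed in row 3, which forces r3c4 = 2.
Column 4 now contains 2, which forces r4c4 = 3.
4 is placed in row 1, leaving r1c3 = 3.
3 is placed in row 4; hence r4c3 = 2.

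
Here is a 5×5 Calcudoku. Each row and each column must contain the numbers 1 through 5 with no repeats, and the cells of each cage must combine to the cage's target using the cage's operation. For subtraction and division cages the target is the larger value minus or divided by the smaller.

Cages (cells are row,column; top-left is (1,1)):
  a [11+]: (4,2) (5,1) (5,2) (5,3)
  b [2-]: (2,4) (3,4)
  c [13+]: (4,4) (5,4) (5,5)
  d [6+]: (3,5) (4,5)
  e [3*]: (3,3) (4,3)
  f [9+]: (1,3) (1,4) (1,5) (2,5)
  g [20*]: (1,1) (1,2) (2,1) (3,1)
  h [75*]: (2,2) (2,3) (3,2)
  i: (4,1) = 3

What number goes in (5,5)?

The 3 cells of cage h must have product 75, leaving (2,2) = 3.
Cage h has product 75; hence (2,3) = 5.
Cage h has product 75, leaving (3,2) = 5.
I is a freebie, leaving (4,1) = 3.
3 is placed in row 4; hence (4,3) = 1.
Cage g needs product 20, so (1,1) = 5.
Column 3 already has 1, leaving (3,3) = 3.
The 4 cells of cage a must have sum 11; hence (4,2) = 4.
Row 4 already has 4, leaving (4,4) = 5.
Row 4 now contains 5, which forces (4,5) = 2.
5 is placed in column 4; hence (5,4) = 3.
The 4 cells of cage f must have sum 9, which forces (1,3) = 4.
Cage f needs sum 9, so (1,4) = 1.
Cage f needs sum 9, leaving (1,5) = 3.
2 is placed in column 5, leaving (2,5) = 1.
The two cells of cage d must have sum 6, leaving (3,5) = 4.
Column 3 now contains 4, leaving (5,3) = 2.
Cage c needs sum 13, so (5,5) = 5.
Row 1 already has 1, which forces (1,2) = 2.
The 4 cells of cage g must have product 20; hence (2,1) = 2.
Cage b needs two cells with difference 2; hence (2,4) = 4.
Cage g needs product 20, which forces (3,1) = 1.
Row 3 now contains 4, which forces (3,4) = 2.
The 4 cells of cage a must have sum 11; hence (5,1) = 4.
Row 5 now contains 2, which forces (5,2) = 1.
Filled in: 5 2 4 1 3 / 2 3 5 4 1 / 1 5 3 2 4 / 3 4 1 5 2 / 4 1 2 3 5.

5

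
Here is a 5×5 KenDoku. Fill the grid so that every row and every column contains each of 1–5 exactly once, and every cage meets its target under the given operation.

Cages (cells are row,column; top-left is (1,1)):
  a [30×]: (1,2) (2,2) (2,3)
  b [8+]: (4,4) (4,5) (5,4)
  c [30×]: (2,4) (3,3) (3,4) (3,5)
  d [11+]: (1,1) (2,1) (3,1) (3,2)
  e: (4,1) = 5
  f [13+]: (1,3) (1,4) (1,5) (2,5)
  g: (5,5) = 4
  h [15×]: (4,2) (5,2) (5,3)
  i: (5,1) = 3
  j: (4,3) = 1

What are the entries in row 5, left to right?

Cage e is given, leaving (4,1) = 5.
Cage j is a single given cell, leaving (4,3) = 1.
I is a freebie, leaving (5,1) = 3.
Row 5 already has 3, which forces (5,3) = 5.
Cage g is a single given cell; hence (5,5) = 4.
Cage d needs sum 11; hence (3,2) = 4.
Row 4 already has 1, leaving (4,2) = 3.
Cage b needs sum 8, which forces (4,4) = 4.
Row 4 now contains 3, so (4,5) = 2.
Row 5 now contains 5, leaving (5,2) = 1.
Row 5 already has 1, leaving (5,4) = 2.
The 3 cells of cage a must have product 30, which forces (2,3) = 3.
Cage c has product 30, leaving (3,3) = 2.
Column 3 already has 2, which forces (1,3) = 4.
Row 3 already has 2, so (3,1) = 1.
Row 1 now contains 4; hence (1,1) = 2.
Row 1 already has 2, leaving (1,2) = 5.
Cage d needs sum 11, which forces (2,1) = 4.
Column 2 already has 5, leaving (2,2) = 2.
Cage c needs product 30, leaving (2,4) = 1.
Row 2 now contains 1; hence (2,5) = 5.
5 is placed in column 5, leaving (3,5) = 3.
Column 4 now contains 1, so (1,4) = 3.
Column 5 already has 3, which forces (1,5) = 1.
Row 3 now contains 3, leaving (3,4) = 5.
Filled in: 2 5 4 3 1 / 4 2 3 1 5 / 1 4 2 5 3 / 5 3 1 4 2 / 3 1 5 2 4.

3 1 5 2 4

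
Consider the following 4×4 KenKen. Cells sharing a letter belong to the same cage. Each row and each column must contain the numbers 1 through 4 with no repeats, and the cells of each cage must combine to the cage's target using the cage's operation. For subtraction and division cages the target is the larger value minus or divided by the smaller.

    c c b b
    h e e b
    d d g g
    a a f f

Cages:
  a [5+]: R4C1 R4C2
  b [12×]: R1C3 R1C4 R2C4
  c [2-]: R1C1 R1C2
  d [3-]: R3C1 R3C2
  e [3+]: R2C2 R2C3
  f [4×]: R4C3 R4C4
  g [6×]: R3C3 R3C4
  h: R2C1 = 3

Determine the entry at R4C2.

3

Cage h is given, which forces R2C1 = 3.
Row 2 needs a 4, and only R2C4 is open for it.
Cage f needs two cells with product 4, so R4C3 = 4.
Column 4 already has 4, leaving R4C4 = 1.
Cage b has product 12; hence R1C3 = 1.
1 is placed in column 4, leaving R1C4 = 3.
1 is placed in column 3; hence R2C3 = 2.
Column 3 already has 2, leaving R3C3 = 3.
Column 4 now contains 3; hence R3C4 = 2.
Row 4 already has 1; hence R4C1 = 2.
Row 4 already has 1, which forces R4C2 = 3.
Column 1 now contains 2, so R1C1 = 4.
Cage c's pair has difference 2, so R1C2 = 2.
2 is placed in row 2, leaving R2C2 = 1.
Column 1 now contains 4; hence R3C1 = 1.
Column 2 already has 1, so R3C2 = 4.
Completed grid: 4 2 1 3 / 3 1 2 4 / 1 4 3 2 / 2 3 4 1.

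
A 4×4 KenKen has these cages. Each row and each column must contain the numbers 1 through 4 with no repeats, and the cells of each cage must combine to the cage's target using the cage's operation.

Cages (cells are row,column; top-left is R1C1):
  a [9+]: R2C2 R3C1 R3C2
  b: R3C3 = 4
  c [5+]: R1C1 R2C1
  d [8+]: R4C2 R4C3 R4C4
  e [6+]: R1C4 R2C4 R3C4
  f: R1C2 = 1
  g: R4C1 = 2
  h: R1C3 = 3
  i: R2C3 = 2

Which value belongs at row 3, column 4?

1

Cage f is given, leaving R1C2 = 1.
Cage h is a single given cell, so R1C3 = 3.
Row 1 already has 3, so R1C4 = 2.
I is a freebie, which forces R2C3 = 2.
B is a freebie, which forces R3C3 = 4.
Cage g is given, so R4C1 = 2.
Column 3 now contains 4, leaving R4C3 = 1.
Row 1 now contains 2, so R1C1 = 4.
The two cells of cage c must have sum 5, so R2C1 = 1.
Cage a has sum 9, which forces R2C2 = 4.
Row 2 now contains 1, so R2C4 = 3.
Column 1 now contains 2, which forces R3C1 = 3.
The 3 cells of cage a must have sum 9, which forces R3C2 = 2.
3 is placed in column 4, so R3C4 = 1.
4 is placed in column 2, so R4C2 = 3.
3 is placed in column 4, so R4C4 = 4.
The full grid is 4 1 3 2 / 1 4 2 3 / 3 2 4 1 / 2 3 1 4.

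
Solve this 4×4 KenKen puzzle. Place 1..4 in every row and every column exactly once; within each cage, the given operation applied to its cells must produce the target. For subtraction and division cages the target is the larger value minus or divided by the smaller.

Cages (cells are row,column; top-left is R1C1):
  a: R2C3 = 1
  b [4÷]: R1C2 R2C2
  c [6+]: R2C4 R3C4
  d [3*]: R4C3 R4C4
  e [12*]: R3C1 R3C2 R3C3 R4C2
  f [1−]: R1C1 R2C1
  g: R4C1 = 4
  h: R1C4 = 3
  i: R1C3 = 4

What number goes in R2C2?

4

Cage i is given, so R1C3 = 4.
Cage h is a single given cell, which forces R1C4 = 3.
Cage a is given; hence R2C3 = 1.
G is a freebie, leaving R4C1 = 4.
Column 3 already has 1, leaving R4C3 = 3.
Column 4 now contains 3; hence R4C4 = 1.
Row 1 now contains 4, so R1C2 = 1.
Row 2 now contains 1, which forces R2C2 = 4.
Row 2 now contains 4, so R2C4 = 2.
1 is placed in column 2, so R3C2 = 3.
Column 3 now contains 3, leaving R3C3 = 2.
Column 4 already has 2, so R3C4 = 4.
1 is placed in row 4, so R4C2 = 2.
Row 1 now contains 1, so R1C1 = 2.
Row 2 already has 2, which forces R2C1 = 3.
Row 3 now contains 3, which forces R3C1 = 1.
Filled in: 2 1 4 3 / 3 4 1 2 / 1 3 2 4 / 4 2 3 1.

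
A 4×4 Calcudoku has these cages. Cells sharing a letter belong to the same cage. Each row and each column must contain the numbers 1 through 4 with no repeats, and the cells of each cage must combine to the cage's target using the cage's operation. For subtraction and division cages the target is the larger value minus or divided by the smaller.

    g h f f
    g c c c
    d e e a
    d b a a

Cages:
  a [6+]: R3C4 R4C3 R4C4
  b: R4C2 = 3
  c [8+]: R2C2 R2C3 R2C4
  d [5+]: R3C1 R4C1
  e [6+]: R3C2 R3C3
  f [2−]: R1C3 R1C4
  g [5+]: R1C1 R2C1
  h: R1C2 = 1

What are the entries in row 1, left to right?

Cage h is a single given cell; hence R1C2 = 1.
B is a freebie, leaving R4C2 = 3.
Column 2 now contains 3, leaving R2C2 = 4.
4 is placed in column 2, leaving R3C2 = 2.
Row 3 already has 2, so R3C3 = 4.
Column 3 already has 4, which forces R1C3 = 2.
Cage f needs two cells with difference 2, leaving R1C4 = 4.
Column 3 already has 2, leaving R4C3 = 1.
Row 4 already has 1; hence R4C4 = 2.
Row 1 already has 4, leaving R1C1 = 3.
Cage g's pair has sum 5, leaving R2C1 = 2.
Column 3 already has 1, which forces R2C3 = 3.
Cage c needs sum 8, so R2C4 = 1.
The two cells of cage d must have sum 5, which forces R3C1 = 1.
The 3 cells of cage a must have sum 6; hence R3C4 = 3.
Row 4 already has 2, leaving R4C1 = 4.
The full grid is 3 1 2 4 / 2 4 3 1 / 1 2 4 3 / 4 3 1 2.

3 1 2 4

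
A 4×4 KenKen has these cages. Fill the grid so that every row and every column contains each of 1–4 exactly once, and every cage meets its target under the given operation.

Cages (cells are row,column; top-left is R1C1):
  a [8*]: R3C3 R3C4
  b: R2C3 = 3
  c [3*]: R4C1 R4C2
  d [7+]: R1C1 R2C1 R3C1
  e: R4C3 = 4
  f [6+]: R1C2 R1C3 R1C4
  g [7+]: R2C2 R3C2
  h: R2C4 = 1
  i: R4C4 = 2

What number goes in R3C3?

Cage b is given; hence R2C3 = 3.
H is a freebie, which forces R2C4 = 1.
Cage e is a single given cell, so R4C3 = 4.
I is a freebie, leaving R4C4 = 2.
Column 4 now contains 2; hence R1C4 = 3.
Row 2 already has 3, leaving R2C2 = 4.
Cage g's pair has sum 7, which forces R3C2 = 3.
Column 3 now contains 4; hence R3C3 = 2.
Column 4 now contains 2, which forces R3C4 = 4.
Column 2 already has 3, which forces R4C2 = 1.
The 3 cells of cage d must have sum 7, leaving R1C1 = 4.
Column 2 already has 1, leaving R1C2 = 2.
Column 3 now contains 2; hence R1C3 = 1.
4 is placed in row 2, so R2C1 = 2.
4 is placed in row 3; hence R3C1 = 1.
Row 4 already has 1, leaving R4C1 = 3.
Completed grid: 4 2 1 3 / 2 4 3 1 / 1 3 2 4 / 3 1 4 2.

2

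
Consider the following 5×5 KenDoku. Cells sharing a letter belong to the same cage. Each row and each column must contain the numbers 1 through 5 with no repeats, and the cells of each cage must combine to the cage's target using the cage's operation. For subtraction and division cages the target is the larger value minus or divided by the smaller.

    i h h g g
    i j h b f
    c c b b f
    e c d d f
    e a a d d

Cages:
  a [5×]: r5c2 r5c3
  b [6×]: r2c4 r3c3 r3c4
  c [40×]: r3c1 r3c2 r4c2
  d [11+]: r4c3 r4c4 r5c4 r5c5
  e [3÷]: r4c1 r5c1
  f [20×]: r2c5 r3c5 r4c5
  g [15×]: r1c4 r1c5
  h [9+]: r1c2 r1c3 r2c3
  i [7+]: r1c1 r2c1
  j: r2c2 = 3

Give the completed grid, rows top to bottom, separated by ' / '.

Cage j is a single given cell, so r2c2 = 3.
In row 1, 4 can only go at r1c2, so r1c2 = 4.
The 3 cells of cage c must have product 40; hence r3c1 = 4.
Row 1 needs a 1, and only r1c3 is open for it.
Cage h needs sum 9, so r2c3 = 4.
The two cells of cage a must have product 5, leaving r5c2 = 1.
Column 3 now contains 1, which forces r5c3 = 5.
Cage e needs two cells with quotient 3, leaving r4c1 = 1.
Cage f needs product 20, leaving r4c5 = 4.
1 is placed in row 5, which forces r5c1 = 3.
3 is placed in row 5; hence r5c5 = 2.
Row 5 already has 2, leaving r5c4 = 4.
The only place for 2 in row 1 is r1c1.
Column 1 already has 2, so r2c1 = 5.
Row 2 now contains 5, leaving r2c5 = 1.
Column 5 now contains 1, which forces r3c5 = 5.
Cage g's pair has product 15; hence r1c4 = 5.
Column 5 already has 5, leaving r1c5 = 3.
Row 2 already has 1; hence r2c4 = 2.
Row 3 now contains 5; hence r3c2 = 2.
Cage b has product 6, leaving r3c3 = 3.
Cage b needs product 6; hence r3c4 = 1.
Cage c needs product 40; hence r4c2 = 5.
Column 3 already has 3, so r4c3 = 2.
2 is placed in column 4, which forces r4c4 = 3.

2 4 1 5 3 / 5 3 4 2 1 / 4 2 3 1 5 / 1 5 2 3 4 / 3 1 5 4 2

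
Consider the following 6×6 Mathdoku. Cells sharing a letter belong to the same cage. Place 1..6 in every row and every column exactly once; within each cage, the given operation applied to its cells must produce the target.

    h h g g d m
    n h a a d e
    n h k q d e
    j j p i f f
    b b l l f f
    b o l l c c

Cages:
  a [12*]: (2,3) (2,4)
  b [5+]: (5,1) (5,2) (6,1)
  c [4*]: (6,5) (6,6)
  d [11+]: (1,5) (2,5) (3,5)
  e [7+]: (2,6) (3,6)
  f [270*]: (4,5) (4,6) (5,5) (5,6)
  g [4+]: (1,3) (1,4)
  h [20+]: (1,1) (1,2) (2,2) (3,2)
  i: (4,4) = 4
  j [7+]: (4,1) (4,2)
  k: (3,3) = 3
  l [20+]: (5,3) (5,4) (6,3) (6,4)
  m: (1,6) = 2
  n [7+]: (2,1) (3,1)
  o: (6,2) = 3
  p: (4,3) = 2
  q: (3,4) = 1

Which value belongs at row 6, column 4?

Cage m is a single given cell, leaving (1,6) = 2.
Cage k is a single given cell, so (3,3) = 3.
Cage q is a single given cell, which forces (3,4) = 1.
Cage p is a single given cell, which forces (4,3) = 2.
Cage i is given, leaving (4,4) = 4.
Cage o is a single given cell, which forces (6,2) = 3.
The 4 cells of cage h must have sum 20, so (1,1) = 5.
Column 3 now contains 3, which forces (1,3) = 1.
1 is placed in column 4, which forces (1,4) = 3.
Column 4 now contains 3, so (2,4) = 2.
Cage a needs two cells with product 12; hence (2,3) = 6.
Row 2 needs a 4, and only (2,2) is open for it.
Column 2 now contains 4; hence (1,2) = 6.
Row 1 already has 6, leaving (1,5) = 4.
Cage h has sum 20, so (3,2) = 5.
Column 2 now contains 6, leaving (4,2) = 1.
Column 2 already has 1, leaving (5,2) = 2.
4 is placed in column 5, which forces (6,5) = 1.
Row 6 now contains 1; hence (6,6) = 4.
Cage d needs sum 11; hence (2,5) = 5.
The two cells of cage e must have sum 7, so (2,6) = 1.
Cage d needs sum 11; hence (3,5) = 2.
Column 6 already has 4, so (3,6) = 6.
1 is placed in row 4, which forces (4,1) = 6.
Row 4 already has 6, which forces (4,5) = 3.
Row 4 now contains 3, which forces (4,6) = 5.
Cage b needs sum 5, which forces (5,1) = 1.
The 4 cells of cage l must have sum 20, leaving (5,3) = 4.
Cage l needs sum 20, so (5,4) = 5.
Column 5 now contains 3, which forces (5,5) = 6.
Column 6 now contains 5, leaving (5,6) = 3.
Row 6 now contains 1, leaving (6,1) = 2.
Row 6 now contains 4, so (6,3) = 5.
Cage l has sum 20, leaving (6,4) = 6.
1 is placed in row 2; hence (2,1) = 3.
6 is placed in row 3, leaving (3,1) = 4.
The full grid is 5 6 1 3 4 2 / 3 4 6 2 5 1 / 4 5 3 1 2 6 / 6 1 2 4 3 5 / 1 2 4 5 6 3 / 2 3 5 6 1 4.

6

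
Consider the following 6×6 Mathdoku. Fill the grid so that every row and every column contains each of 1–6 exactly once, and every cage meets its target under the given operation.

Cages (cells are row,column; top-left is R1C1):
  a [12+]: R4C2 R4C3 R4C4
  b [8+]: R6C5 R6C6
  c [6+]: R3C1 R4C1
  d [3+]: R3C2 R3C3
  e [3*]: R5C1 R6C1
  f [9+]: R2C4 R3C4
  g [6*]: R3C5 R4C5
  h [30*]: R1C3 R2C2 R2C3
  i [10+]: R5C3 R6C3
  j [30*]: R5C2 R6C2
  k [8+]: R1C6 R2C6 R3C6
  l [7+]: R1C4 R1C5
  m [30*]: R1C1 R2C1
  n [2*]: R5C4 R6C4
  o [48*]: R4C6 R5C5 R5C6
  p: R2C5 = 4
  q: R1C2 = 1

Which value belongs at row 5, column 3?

6

Cage q is given; hence R1C2 = 1.
Cage p is given; hence R2C5 = 4.
Column 2 now contains 1; hence R3C2 = 2.
Row 3 already has 2, so R3C3 = 1.
The 3 cells of cage k must have sum 8, leaving R2C6 = 1.
Row 1 needs a 6, and only R1C1 is open for it.
Column 1 already has 6, leaving R2C1 = 5.
Row 2 already has 5, leaving R2C2 = 3.
Row 2 already has 3; hence R2C3 = 2.
Row 2 already has 3; hence R2C4 = 6.
5 is placed in column 1; hence R3C1 = 4.
4 is placed in row 3; hence R3C4 = 3.
Row 3 already has 3, leaving R3C5 = 6.
Row 3 already has 3, so R3C6 = 5.
6 is placed in column 5, so R5C5 = 2.
The 3 cells of cage h must have product 30, which forces R1C3 = 5.
Row 1 now contains 5, which forces R1C5 = 3.
Cage k needs sum 8; hence R1C6 = 2.
The two cells of cage c must have sum 6, so R4C1 = 2.
Column 5 now contains 2; hence R4C5 = 1.
2 is placed in row 5, leaving R5C4 = 1.
The two cells of cage n must have product 2; hence R6C4 = 2.
Cage b needs two cells with sum 8; hence R6C5 = 5.
Cage b's pair has sum 8; hence R6C6 = 3.
2 is placed in row 1, leaving R1C4 = 4.
Cage a has sum 12, which forces R4C3 = 3.
Column 4 already has 4, so R4C4 = 5.
Row 5 now contains 1, which forces R5C1 = 3.
The two cells of cage j must have product 30, which forces R5C2 = 5.
Row 6 now contains 3, so R6C1 = 1.
Row 6 already has 5; hence R6C2 = 6.
Row 6 already has 6, so R6C3 = 4.
5 is placed in row 4, leaving R4C2 = 4.
Row 4 already has 4, so R4C6 = 6.
Column 3 now contains 4, leaving R5C3 = 6.
6 is placed in column 6; hence R5C6 = 4.
Filled in: 6 1 5 4 3 2 / 5 3 2 6 4 1 / 4 2 1 3 6 5 / 2 4 3 5 1 6 / 3 5 6 1 2 4 / 1 6 4 2 5 3.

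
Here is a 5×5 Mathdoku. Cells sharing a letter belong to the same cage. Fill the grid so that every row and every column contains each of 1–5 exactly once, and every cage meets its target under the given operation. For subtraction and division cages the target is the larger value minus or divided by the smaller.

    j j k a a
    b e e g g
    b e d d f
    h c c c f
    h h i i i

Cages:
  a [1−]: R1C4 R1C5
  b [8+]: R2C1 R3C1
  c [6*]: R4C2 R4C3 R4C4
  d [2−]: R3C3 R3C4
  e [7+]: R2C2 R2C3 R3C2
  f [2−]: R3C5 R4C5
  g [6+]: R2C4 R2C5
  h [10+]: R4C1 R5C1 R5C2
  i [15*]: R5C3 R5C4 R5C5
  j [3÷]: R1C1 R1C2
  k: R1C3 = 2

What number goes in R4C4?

Cage k is a single given cell, so R1C3 = 2.
{3, 5} are confined to R2C1 and R3C1 in column 1, leaving R1C1 = 1.
The two cells of cage j must have quotient 3, leaving R1C2 = 3.
1 is placed in column 1, so R4C1 = 4.
Column 1 already has 4, leaving R5C1 = 2.
Cage h has sum 10, which forces R5C2 = 4.
In row 2, 3 can only go at R2C1, so R2C1 = 3.
Column 1 already has 3; hence R3C1 = 5.
In row 4, 5 can only go at R4C5, so R4C5 = 5.
Cage a needs two cells with difference 1; hence R1C4 = 5.
Column 5 now contains 5, which forces R1C5 = 4.
Cage f's pair has difference 2, which forces R3C5 = 3.
3 is placed in column 5, so R5C5 = 1.
The two cells of cage g must have sum 6, leaving R2C4 = 4.
1 is placed in column 5, leaving R2C5 = 2.
The two cells of cage d must have difference 2; hence R3C3 = 4.
Cage d needs two cells with difference 2; hence R3C4 = 2.
The 3 cells of cage i must have product 15, so R5C3 = 5.
Row 5 already has 1, so R5C4 = 3.
Cage e has sum 7, which forces R2C2 = 5.
Row 2 now contains 4, which forces R2C3 = 1.
Row 3 already has 2, leaving R3C2 = 1.
The 3 cells of cage c must have product 6, which forces R4C2 = 2.
Cage c needs product 6, leaving R4C3 = 3.
3 is placed in column 4, leaving R4C4 = 1.
Filled in: 1 3 2 5 4 / 3 5 1 4 2 / 5 1 4 2 3 / 4 2 3 1 5 / 2 4 5 3 1.

1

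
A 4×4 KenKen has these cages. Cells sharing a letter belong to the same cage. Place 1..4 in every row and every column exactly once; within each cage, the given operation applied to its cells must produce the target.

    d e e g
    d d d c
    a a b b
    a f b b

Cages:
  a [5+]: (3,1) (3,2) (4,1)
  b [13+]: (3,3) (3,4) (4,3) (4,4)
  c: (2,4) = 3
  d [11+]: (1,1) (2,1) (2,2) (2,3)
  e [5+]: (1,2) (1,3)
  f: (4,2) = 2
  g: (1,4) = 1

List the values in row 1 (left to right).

4 3 2 1

Cage g is a single given cell, leaving (1,4) = 1.
Cage c is a single given cell; hence (2,4) = 3.
Cage f is a single given cell, leaving (4,2) = 2.
Row 4 already has 2, which forces (4,4) = 4.
Cage d needs sum 11, so (1,1) = 4.
The two cells of cage e must have sum 5; hence (1,2) = 3.
The two cells of cage e must have sum 5, which forces (1,3) = 2.
The 3 cells of cage a must have sum 5, so (3,1) = 3.
Column 2 now contains 2; hence (3,2) = 1.
The 4 cells of cage b must have sum 13; hence (3,3) = 4.
4 is placed in column 4; hence (3,4) = 2.
Row 4 already has 2, which forces (4,1) = 1.
Row 4 now contains 4, so (4,3) = 3.
1 is placed in column 1, which forces (2,1) = 2.
Column 2 already has 1, so (2,2) = 4.
4 is placed in column 3, so (2,3) = 1.
Filled in: 4 3 2 1 / 2 4 1 3 / 3 1 4 2 / 1 2 3 4.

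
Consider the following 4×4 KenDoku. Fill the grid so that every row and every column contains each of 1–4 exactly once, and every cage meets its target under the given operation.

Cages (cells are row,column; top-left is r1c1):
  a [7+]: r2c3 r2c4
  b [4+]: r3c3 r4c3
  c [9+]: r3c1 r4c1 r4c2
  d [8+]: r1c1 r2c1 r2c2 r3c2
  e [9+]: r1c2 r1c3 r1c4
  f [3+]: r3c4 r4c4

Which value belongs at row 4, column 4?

The only place for 1 in row 1 is r1c1.
Row 2 needs a 1, and only r2c2 is open for it.
In row 2, 2 can only go at r2c1, so r2c1 = 2.
Cage d has sum 8, leaving r3c2 = 4.
Cage c has sum 9, so r4c2 = 2.
Row 4 already has 2; hence r4c4 = 1.
2 is placed in column 2, which forces r1c2 = 3.
Row 3 already has 4, which forces r3c1 = 3.
The two cells of cage b must have sum 4, which forces r3c3 = 1.
Column 4 now contains 1, leaving r3c4 = 2.
The 3 cells of cage c must have sum 9, which forces r4c1 = 4.
1 is placed in row 4, which forces r4c3 = 3.
The 3 cells of cage e must have sum 9; hence r1c3 = 2.
Column 4 already has 2, which forces r1c4 = 4.
Column 3 now contains 3, leaving r2c3 = 4.
Cage a needs two cells with sum 7, which forces r2c4 = 3.
Filled in: 1 3 2 4 / 2 1 4 3 / 3 4 1 2 / 4 2 3 1.

1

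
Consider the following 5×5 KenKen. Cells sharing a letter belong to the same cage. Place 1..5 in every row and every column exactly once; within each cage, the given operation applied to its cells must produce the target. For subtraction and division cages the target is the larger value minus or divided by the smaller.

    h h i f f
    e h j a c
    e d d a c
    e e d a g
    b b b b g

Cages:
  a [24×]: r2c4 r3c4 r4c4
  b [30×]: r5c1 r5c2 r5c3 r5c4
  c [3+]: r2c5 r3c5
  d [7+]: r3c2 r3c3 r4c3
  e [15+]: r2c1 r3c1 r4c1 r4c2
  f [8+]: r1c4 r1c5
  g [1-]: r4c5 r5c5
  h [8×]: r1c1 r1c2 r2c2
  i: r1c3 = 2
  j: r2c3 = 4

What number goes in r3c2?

Cage i is a single given cell; hence r1c3 = 2.
Cage j is a single given cell, leaving r2c3 = 4.
Cage h needs product 8, leaving r2c2 = 2.
Row 2 now contains 2, so r2c4 = 3.
Row 2 now contains 2, leaving r2c5 = 1.
Column 5 already has 1, which forces r3c5 = 2.
3 is placed in column 4; hence r1c4 = 5.
Cage f's pair has sum 8, so r1c5 = 3.
1 is placed in row 2; hence r2c1 = 5.
Row 3 already has 2, so r3c4 = 4.
Cage a has product 24, so r4c4 = 2.
Column 4 now contains 2, which forces r5c4 = 1.
The 4 cells of cage e must have sum 15; hence r4c1 = 4.
Row 4 already has 4, which forces r4c5 = 5.
The 4 cells of cage b must have product 30, which forces r5c1 = 2.
Column 5 now contains 5, so r5c5 = 4.
Column 1 already has 4; hence r1c1 = 1.
Cage h has product 8, so r1c2 = 4.
The 4 cells of cage e must have sum 15, leaving r3c1 = 3.
3 is placed in row 3; hence r3c2 = 1.
Row 3 already has 1, which forces r3c3 = 5.
Row 4 now contains 5, so r4c2 = 3.
Row 4 now contains 3, leaving r4c3 = 1.
Column 2 already has 3; hence r5c2 = 5.
5 is placed in column 3, leaving r5c3 = 3.
The full grid is 1 4 2 5 3 / 5 2 4 3 1 / 3 1 5 4 2 / 4 3 1 2 5 / 2 5 3 1 4.

1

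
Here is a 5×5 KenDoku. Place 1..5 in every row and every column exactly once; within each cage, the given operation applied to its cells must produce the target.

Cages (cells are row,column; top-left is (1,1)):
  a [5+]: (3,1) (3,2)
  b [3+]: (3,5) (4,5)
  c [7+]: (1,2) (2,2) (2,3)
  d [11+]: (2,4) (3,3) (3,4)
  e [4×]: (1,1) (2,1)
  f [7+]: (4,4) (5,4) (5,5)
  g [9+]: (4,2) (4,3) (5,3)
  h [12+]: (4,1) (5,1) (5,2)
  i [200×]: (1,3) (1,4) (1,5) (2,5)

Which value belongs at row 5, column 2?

Cage i has product 200, so (2,5) = 5.
Row 1 needs a 3, and only (1,2) is open for it.
Cage c needs sum 7, which forces (2,2) = 1.
The 3 cells of cage c must have sum 7, which forces (2,3) = 3.
The two cells of cage e must have product 4, leaving (1,1) = 1.
Row 2 now contains 1, so (2,1) = 4.
Row 2 now contains 4; hence (2,4) = 2.
Column 1 already has 1; hence (3,1) = 3.
3 is placed in column 1, leaving (4,1) = 5.
5 is placed in row 4, so (4,3) = 1.
1 is placed in row 4, which forces (4,5) = 2.
5 is placed in column 1; hence (5,1) = 2.
Row 5 already has 2, which forces (5,3) = 4.
Cage i has product 200, which forces (1,3) = 2.
Cage i needs product 200; hence (1,4) = 5.
Column 5 already has 2, so (1,5) = 4.
The two cells of cage a must have sum 5, leaving (3,2) = 2.
The 3 cells of cage d must have sum 11, leaving (3,3) = 5.
Cage d has sum 11; hence (3,4) = 4.
Column 5 already has 2, leaving (3,5) = 1.
2 is placed in row 4, so (4,2) = 4.
Cage f needs sum 7; hence (4,4) = 3.
Row 5 now contains 4, so (5,2) = 5.
Cage f needs sum 7, leaving (5,4) = 1.
The 3 cells of cage f must have sum 7, which forces (5,5) = 3.
The full grid is 1 3 2 5 4 / 4 1 3 2 5 / 3 2 5 4 1 / 5 4 1 3 2 / 2 5 4 1 3.

5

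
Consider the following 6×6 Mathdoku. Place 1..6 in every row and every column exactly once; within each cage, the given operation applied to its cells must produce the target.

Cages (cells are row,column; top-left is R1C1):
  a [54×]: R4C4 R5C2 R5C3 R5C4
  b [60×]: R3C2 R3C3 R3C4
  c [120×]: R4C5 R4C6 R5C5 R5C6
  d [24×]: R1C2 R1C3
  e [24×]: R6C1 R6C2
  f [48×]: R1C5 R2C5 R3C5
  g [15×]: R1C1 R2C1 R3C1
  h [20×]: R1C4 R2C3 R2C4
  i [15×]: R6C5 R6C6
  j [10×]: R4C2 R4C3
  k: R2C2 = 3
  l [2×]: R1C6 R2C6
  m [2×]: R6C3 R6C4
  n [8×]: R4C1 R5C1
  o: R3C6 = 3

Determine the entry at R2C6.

2

Cage k is given, so R2C2 = 3.
O is a freebie; hence R3C6 = 3.
Cage a has product 54; hence R4C4 = 3.
Column 6 now contains 3, leaving R6C6 = 5.
Cage g has product 15, so R1C1 = 3.
The 4 cells of cage a must have product 54, which forces R5C3 = 3.
Row 6 now contains 5; hence R6C5 = 3.
Row 1 needs a 5, and only R1C4 is open for it.
In row 1, 1 can only go at R1C6, so R1C6 = 1.
Column 6 now contains 1, leaving R2C6 = 2.
The only place for 2 in row 1 is R1C5.
In row 2, 5 can only go at R2C1, so R2C1 = 5.
5 is placed in column 1, which forces R3C1 = 1.
Row 2 needs a 6, and only R2C5 is open for it.
Column 5 now contains 6, so R3C5 = 4.
In row 4, 1 can only go at R4C5, so R4C5 = 1.
1 is placed in column 5, which forces R5C5 = 5.
The only place for 6 in row 4 is R4C6.
Column 6 now contains 6, leaving R5C6 = 4.
The two cells of cage n must have product 8, so R4C1 = 4.
Row 5 already has 4, which forces R5C1 = 2.
Column 1 already has 4, which forces R6C1 = 6.
6 is placed in row 6, so R6C2 = 4.
Column 2 now contains 4, so R1C2 = 6.
The two cells of cage d must have product 24, which forces R1C3 = 4.
4 is placed in column 3; hence R2C3 = 1.
Row 2 now contains 1, leaving R2C4 = 4.
Column 2 now contains 6, which forces R5C2 = 1.
Row 5 already has 1, leaving R5C4 = 6.
1 is placed in column 3, which forces R6C3 = 2.
Row 6 already has 2, leaving R6C4 = 1.
Cage b needs product 60, so R3C2 = 5.
The 3 cells of cage b must have product 60, which forces R3C3 = 6.
Column 4 now contains 6, so R3C4 = 2.
Cage j needs two cells with product 10, leaving R4C2 = 2.
2 is placed in column 3, which forces R4C3 = 5.
Filled in: 3 6 4 5 2 1 / 5 3 1 4 6 2 / 1 5 6 2 4 3 / 4 2 5 3 1 6 / 2 1 3 6 5 4 / 6 4 2 1 3 5.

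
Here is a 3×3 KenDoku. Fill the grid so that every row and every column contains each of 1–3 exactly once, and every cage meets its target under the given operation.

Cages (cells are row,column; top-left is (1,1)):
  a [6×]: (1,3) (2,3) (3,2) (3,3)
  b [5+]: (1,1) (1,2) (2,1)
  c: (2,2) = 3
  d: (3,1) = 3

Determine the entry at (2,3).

C is a freebie, which forces (2,2) = 3.
Cage d is given, which forces (3,1) = 3.
The 4 cells of cage a must have product 6, so (3,2) = 1.
Row 3 now contains 3; hence (3,3) = 2.
Column 1 already has 3, leaving (1,1) = 1.
Column 2 already has 1, which forces (1,2) = 2.
The 4 cells of cage a must have product 6, which forces (1,3) = 3.
The 3 cells of cage b must have sum 5, so (2,1) = 2.
2 is placed in column 3, leaving (2,3) = 1.
The full grid is 1 2 3 / 2 3 1 / 3 1 2.

1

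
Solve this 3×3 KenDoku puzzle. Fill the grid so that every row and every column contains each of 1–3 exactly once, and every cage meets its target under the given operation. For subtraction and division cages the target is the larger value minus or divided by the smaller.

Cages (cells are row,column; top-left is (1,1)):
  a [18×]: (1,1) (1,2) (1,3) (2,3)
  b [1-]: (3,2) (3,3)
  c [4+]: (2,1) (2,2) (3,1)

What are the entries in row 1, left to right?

Cage c has sum 4, so (2,1) = 2.
Cage c needs sum 4, leaving (2,2) = 1.
Cage a has product 18, so (2,3) = 3.
The 3 cells of cage c must have sum 4, which forces (3,1) = 1.
Row 3 now contains 1, which forces (3,3) = 2.
Column 1 now contains 1; hence (1,1) = 3.
Cage a needs product 18, leaving (1,2) = 2.
Column 3 already has 2, so (1,3) = 1.
Row 3 already has 2, so (3,2) = 3.
Filled in: 3 2 1 / 2 1 3 / 1 3 2.

3 2 1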